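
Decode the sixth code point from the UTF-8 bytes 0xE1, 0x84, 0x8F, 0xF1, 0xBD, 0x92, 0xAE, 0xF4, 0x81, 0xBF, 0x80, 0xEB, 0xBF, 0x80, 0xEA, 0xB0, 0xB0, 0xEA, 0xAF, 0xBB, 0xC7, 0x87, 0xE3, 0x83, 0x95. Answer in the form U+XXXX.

U+ABFB

Offset 0: leading byte 0xE1 = 11100001 → 3-byte char #1 = E1 84 8F.
Offset 3: leading byte 0xF1 = 11110001 → 4-byte char #2 = F1 BD 92 AE.
Offset 7: leading byte 0xF4 = 11110100 → 4-byte char #3 = F4 81 BF 80.
Offset 11: leading byte 0xEB = 11101011 → 3-byte char #4 = EB BF 80.
Offset 14: leading byte 0xEA = 11101010 → 3-byte char #5 = EA B0 B0.
Offset 17: leading byte 0xEA = 11101010 → 3-byte char #6 = EA AF BB.
Leading byte 0xEA = 11101010 matches 1110xxxx → 3-byte sequence.
Byte 1: 0xEA = 11101010, payload 1010 (4 bits).
Byte 2: 0xAF = 10101111 (10xxxxxx ✓), payload 101111.
Byte 3: 0xBB = 10111011 (10xxxxxx ✓), payload 111011.
Concatenate: 1010101111111011 = 0xABFB (16 bits → U+ABFB).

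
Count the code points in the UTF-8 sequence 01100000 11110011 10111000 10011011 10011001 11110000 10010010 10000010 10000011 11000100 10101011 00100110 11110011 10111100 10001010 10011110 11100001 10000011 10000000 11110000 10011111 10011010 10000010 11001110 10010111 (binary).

9

Byte at offset 0: 0x60 = 01100000 → 1-byte char (#1). Advance 1.
Byte at offset 1: 0xF3 = 11110011 → 4-byte char (#2). Advance 4.
Byte at offset 5: 0xF0 = 11110000 → 4-byte char (#3). Advance 4.
Byte at offset 9: 0xC4 = 11000100 → 2-byte char (#4). Advance 2.
Byte at offset 11: 0x26 = 00100110 → 1-byte char (#5). Advance 1.
Byte at offset 12: 0xF3 = 11110011 → 4-byte char (#6). Advance 4.
Byte at offset 16: 0xE1 = 11100001 → 3-byte char (#7). Advance 3.
Byte at offset 19: 0xF0 = 11110000 → 4-byte char (#8). Advance 4.
Byte at offset 23: 0xCE = 11001110 → 2-byte char (#9). Advance 2.
Reached end at offset 25 after 9 code points.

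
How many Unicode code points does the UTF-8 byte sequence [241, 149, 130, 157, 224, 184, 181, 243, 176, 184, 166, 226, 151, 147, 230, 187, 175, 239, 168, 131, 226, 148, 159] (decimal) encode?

Byte at offset 0: 0xF1 = 11110001 → 4-byte char (#1). Advance 4.
Byte at offset 4: 0xE0 = 11100000 → 3-byte char (#2). Advance 3.
Byte at offset 7: 0xF3 = 11110011 → 4-byte char (#3). Advance 4.
Byte at offset 11: 0xE2 = 11100010 → 3-byte char (#4). Advance 3.
Byte at offset 14: 0xE6 = 11100110 → 3-byte char (#5). Advance 3.
Byte at offset 17: 0xEF = 11101111 → 3-byte char (#6). Advance 3.
Byte at offset 20: 0xE2 = 11100010 → 3-byte char (#7). Advance 3.
Reached end at offset 23 after 7 code points.

7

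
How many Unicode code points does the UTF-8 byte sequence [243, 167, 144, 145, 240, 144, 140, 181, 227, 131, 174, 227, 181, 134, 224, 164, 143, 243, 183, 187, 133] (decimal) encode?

Byte at offset 0: 0xF3 = 11110011 → 4-byte char (#1). Advance 4.
Byte at offset 4: 0xF0 = 11110000 → 4-byte char (#2). Advance 4.
Byte at offset 8: 0xE3 = 11100011 → 3-byte char (#3). Advance 3.
Byte at offset 11: 0xE3 = 11100011 → 3-byte char (#4). Advance 3.
Byte at offset 14: 0xE0 = 11100000 → 3-byte char (#5). Advance 3.
Byte at offset 17: 0xF3 = 11110011 → 4-byte char (#6). Advance 4.
Reached end at offset 21 after 6 code points.

6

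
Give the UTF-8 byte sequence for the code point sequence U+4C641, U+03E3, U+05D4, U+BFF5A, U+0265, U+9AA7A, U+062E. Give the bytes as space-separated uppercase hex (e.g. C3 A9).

F1 8C 99 81 CF A3 D7 94 F2 BF BD 9A C9 A5 F2 9A A9 BA D8 AE

U+4C641: 4-byte form → F1 8C 99 81.
U+03E3: 2-byte form → CF A3.
U+05D4: 2-byte form → D7 94.
U+BFF5A: 4-byte form → F2 BF BD 9A.
U+0265: 2-byte form → C9 A5.
U+9AA7A: 4-byte form → F2 9A A9 BA.
U+062E: 2-byte form → D8 AE.
Concatenated (20 bytes): F1 8C 99 81 CF A3 D7 94 F2 BF BD 9A C9 A5 F2 9A A9 BA D8 AE.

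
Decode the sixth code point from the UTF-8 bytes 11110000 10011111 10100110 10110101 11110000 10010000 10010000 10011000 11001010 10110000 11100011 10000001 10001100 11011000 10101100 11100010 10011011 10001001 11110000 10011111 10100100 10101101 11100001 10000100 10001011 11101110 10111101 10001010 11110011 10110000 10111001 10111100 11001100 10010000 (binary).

Offset 0: leading byte 0xF0 = 11110000 → 4-byte char #1 = F0 9F A6 B5.
Offset 4: leading byte 0xF0 = 11110000 → 4-byte char #2 = F0 90 90 98.
Offset 8: leading byte 0xCA = 11001010 → 2-byte char #3 = CA B0.
Offset 10: leading byte 0xE3 = 11100011 → 3-byte char #4 = E3 81 8C.
Offset 13: leading byte 0xD8 = 11011000 → 2-byte char #5 = D8 AC.
Offset 15: leading byte 0xE2 = 11100010 → 3-byte char #6 = E2 9B 89.
Leading byte 0xE2 = 11100010 matches 1110xxxx → 3-byte sequence.
Byte 1: 0xE2 = 11100010, payload 0010 (4 bits).
Byte 2: 0x9B = 10011011 (10xxxxxx ✓), payload 011011.
Byte 3: 0x89 = 10001001 (10xxxxxx ✓), payload 001001.
Concatenate: 0010011011001001 = 0x26C9 (16 bits → U+26C9).

U+26C9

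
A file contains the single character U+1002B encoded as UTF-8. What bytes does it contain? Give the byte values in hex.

F0 90 80 AB

U+1002B = 0x1002B = 65579 decimal. In range U+10000–U+10FFFF → 4-byte form: 11110xxx 10xxxxxx 10xxxxxx 10xxxxxx.
Binary (21 bits): 000010000000000101011.
Split 3+6+6+6: 000 | 010000 | 000000 | 101011.
Byte 1: 11110000 = 0xF0.
Byte 2: 10010000 = 0x90.
Byte 3: 10000000 = 0x80.
Byte 4: 10101011 = 0xAB.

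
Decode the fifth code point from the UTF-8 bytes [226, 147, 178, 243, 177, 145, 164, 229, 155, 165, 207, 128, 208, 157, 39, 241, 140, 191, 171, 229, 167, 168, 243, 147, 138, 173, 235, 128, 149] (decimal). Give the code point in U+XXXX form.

U+041D

Offset 0: leading byte 0xE2 = 11100010 → 3-byte char #1 = E2 93 B2.
Offset 3: leading byte 0xF3 = 11110011 → 4-byte char #2 = F3 B1 91 A4.
Offset 7: leading byte 0xE5 = 11100101 → 3-byte char #3 = E5 9B A5.
Offset 10: leading byte 0xCF = 11001111 → 2-byte char #4 = CF 80.
Offset 12: leading byte 0xD0 = 11010000 → 2-byte char #5 = D0 9D.
Leading byte 0xD0 = 11010000 matches 110xxxxx → 2-byte sequence.
Byte 1: 0xD0 = 11010000, payload 10000 (5 bits).
Byte 2: 0x9D = 10011101 (10xxxxxx ✓), payload 011101.
Concatenate: 10000011101 = 0x41D (11 bits → U+041D).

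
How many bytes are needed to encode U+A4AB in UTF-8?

3

U+A4AB = 0xA4AB. UTF-8 uses 1 byte below 0x80, 2 below 0x800, 3 below 0x10000, 4 up to 0x10FFFF. 0xA4AB is in U+0800–U+FFFF → 3 bytes.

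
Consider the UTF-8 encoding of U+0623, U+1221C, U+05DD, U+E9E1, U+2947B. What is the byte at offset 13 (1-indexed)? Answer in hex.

0xA9

1-indexed offset 13 is 0-indexed offset 12.
U+0623 → 2-byte form D8 A3 at offsets 0–1.
U+1221C → 4-byte form F0 92 88 9C at offsets 2–5.
U+05DD → 2-byte form D7 9D at offsets 6–7.
U+E9E1 → 3-byte form EE A7 A1 at offsets 8–10.
U+2947B → 4-byte form F0 A9 91 BB at offsets 11–14.
Offset 12 falls in char 5's range; it's byte 2 of F0 A9 91 BB = 0xA9.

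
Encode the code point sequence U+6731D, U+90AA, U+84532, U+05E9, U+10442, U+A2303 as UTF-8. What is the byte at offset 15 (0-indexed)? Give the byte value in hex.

U+6731D → 4-byte form F1 A7 8C 9D at offsets 0–3.
U+90AA → 3-byte form E9 82 AA at offsets 4–6.
U+84532 → 4-byte form F2 84 94 B2 at offsets 7–10.
U+05E9 → 2-byte form D7 A9 at offsets 11–12.
U+10442 → 4-byte form F0 90 91 82 at offsets 13–16.
Offset 15 falls in char 5's range; it's byte 3 of F0 90 91 82 = 0x91.

0x91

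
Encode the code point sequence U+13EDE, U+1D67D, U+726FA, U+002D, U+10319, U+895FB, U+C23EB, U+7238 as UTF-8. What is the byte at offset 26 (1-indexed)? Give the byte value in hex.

0xE7

1-indexed offset 26 is 0-indexed offset 25.
U+13EDE → 4-byte form F0 93 BB 9E at offsets 0–3.
U+1D67D → 4-byte form F0 9D 99 BD at offsets 4–7.
U+726FA → 4-byte form F1 B2 9B BA at offsets 8–11.
U+002D → 1-byte form 2D at offsets 12–12.
U+10319 → 4-byte form F0 90 8C 99 at offsets 13–16.
U+895FB → 4-byte form F2 89 97 BB at offsets 17–20.
U+C23EB → 4-byte form F3 82 8F AB at offsets 21–24.
U+7238 → 3-byte form E7 88 B8 at offsets 25–27.
Offset 25 falls in char 8's range; it's byte 1 of E7 88 B8 = 0xE7.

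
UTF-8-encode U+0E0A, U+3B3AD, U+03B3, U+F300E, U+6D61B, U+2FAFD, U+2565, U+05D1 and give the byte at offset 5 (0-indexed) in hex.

U+0E0A → 3-byte form E0 B8 8A at offsets 0–2.
U+3B3AD → 4-byte form F0 BB 8E AD at offsets 3–6.
Offset 5 falls in char 2's range; it's byte 3 of F0 BB 8E AD = 0x8E.

0x8E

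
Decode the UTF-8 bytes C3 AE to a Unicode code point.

U+00EE

Leading byte 0xC3 = 11000011 matches 110xxxxx → 2-byte sequence.
Byte 1: 0xC3 = 11000011, payload 00011 (5 bits).
Byte 2: 0xAE = 10101110 (10xxxxxx ✓), payload 101110.
Concatenate: 00011101110 = 0xEE (11 bits → U+00EE).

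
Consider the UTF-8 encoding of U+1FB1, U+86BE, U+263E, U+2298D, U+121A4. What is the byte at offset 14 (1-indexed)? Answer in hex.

0xF0

1-indexed offset 14 is 0-indexed offset 13.
U+1FB1 → 3-byte form E1 BE B1 at offsets 0–2.
U+86BE → 3-byte form E8 9A BE at offsets 3–5.
U+263E → 3-byte form E2 98 BE at offsets 6–8.
U+2298D → 4-byte form F0 A2 A6 8D at offsets 9–12.
U+121A4 → 4-byte form F0 92 86 A4 at offsets 13–16.
Offset 13 falls in char 5's range; it's byte 1 of F0 92 86 A4 = 0xF0.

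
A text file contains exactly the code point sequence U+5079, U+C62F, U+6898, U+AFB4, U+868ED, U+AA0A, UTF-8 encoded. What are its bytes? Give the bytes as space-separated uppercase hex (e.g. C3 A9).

E5 81 B9 EC 98 AF E6 A2 98 EA BE B4 F2 86 A3 AD EA A8 8A

U+5079: 3-byte form → E5 81 B9.
U+C62F: 3-byte form → EC 98 AF.
U+6898: 3-byte form → E6 A2 98.
U+AFB4: 3-byte form → EA BE B4.
U+868ED: 4-byte form → F2 86 A3 AD.
U+AA0A: 3-byte form → EA A8 8A.
Concatenated (19 bytes): E5 81 B9 EC 98 AF E6 A2 98 EA BE B4 F2 86 A3 AD EA A8 8A.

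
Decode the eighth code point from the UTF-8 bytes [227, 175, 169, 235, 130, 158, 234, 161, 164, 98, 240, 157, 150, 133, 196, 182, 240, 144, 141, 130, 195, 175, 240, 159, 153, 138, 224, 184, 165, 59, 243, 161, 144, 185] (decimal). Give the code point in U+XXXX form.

U+00EF

Offset 0: leading byte 0xE3 = 11100011 → 3-byte char #1 = E3 AF A9.
Offset 3: leading byte 0xEB = 11101011 → 3-byte char #2 = EB 82 9E.
Offset 6: leading byte 0xEA = 11101010 → 3-byte char #3 = EA A1 A4.
Offset 9: leading byte 0x62 = 01100010 → 1-byte char #4 = 62.
Offset 10: leading byte 0xF0 = 11110000 → 4-byte char #5 = F0 9D 96 85.
Offset 14: leading byte 0xC4 = 11000100 → 2-byte char #6 = C4 B6.
Offset 16: leading byte 0xF0 = 11110000 → 4-byte char #7 = F0 90 8D 82.
Offset 20: leading byte 0xC3 = 11000011 → 2-byte char #8 = C3 AF.
Leading byte 0xC3 = 11000011 matches 110xxxxx → 2-byte sequence.
Byte 1: 0xC3 = 11000011, payload 00011 (5 bits).
Byte 2: 0xAF = 10101111 (10xxxxxx ✓), payload 101111.
Concatenate: 00011101111 = 0xEF (11 bits → U+00EF).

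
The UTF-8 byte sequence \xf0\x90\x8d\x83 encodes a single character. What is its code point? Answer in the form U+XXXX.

Leading byte 0xF0 = 11110000 matches 11110xxx → 4-byte sequence.
Byte 1: 0xF0 = 11110000, payload 000 (3 bits).
Byte 2: 0x90 = 10010000 (10xxxxxx ✓), payload 010000.
Byte 3: 0x8D = 10001101 (10xxxxxx ✓), payload 001101.
Byte 4: 0x83 = 10000011 (10xxxxxx ✓), payload 000011.
Concatenate: 000010000001101000011 = 0x10343 (21 bits → U+10343).

U+10343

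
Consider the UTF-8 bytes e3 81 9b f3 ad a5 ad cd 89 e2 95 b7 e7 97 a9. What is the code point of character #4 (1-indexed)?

U+2577

Offset 0: leading byte 0xE3 = 11100011 → 3-byte char #1 = E3 81 9B.
Offset 3: leading byte 0xF3 = 11110011 → 4-byte char #2 = F3 AD A5 AD.
Offset 7: leading byte 0xCD = 11001101 → 2-byte char #3 = CD 89.
Offset 9: leading byte 0xE2 = 11100010 → 3-byte char #4 = E2 95 B7.
Leading byte 0xE2 = 11100010 matches 1110xxxx → 3-byte sequence.
Byte 1: 0xE2 = 11100010, payload 0010 (4 bits).
Byte 2: 0x95 = 10010101 (10xxxxxx ✓), payload 010101.
Byte 3: 0xB7 = 10110111 (10xxxxxx ✓), payload 110111.
Concatenate: 0010010101110111 = 0x2577 (16 bits → U+2577).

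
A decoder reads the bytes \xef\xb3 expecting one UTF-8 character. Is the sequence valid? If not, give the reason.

invalid (sequence truncated)

Leading byte 0xEF = 11101111 → 3-byte form, but only 2 bytes are present.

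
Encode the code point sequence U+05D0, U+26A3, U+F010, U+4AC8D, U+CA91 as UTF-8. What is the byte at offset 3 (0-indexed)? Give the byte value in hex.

U+05D0 → 2-byte form D7 90 at offsets 0–1.
U+26A3 → 3-byte form E2 9A A3 at offsets 2–4.
Offset 3 falls in char 2's range; it's byte 2 of E2 9A A3 = 0x9A.

0x9A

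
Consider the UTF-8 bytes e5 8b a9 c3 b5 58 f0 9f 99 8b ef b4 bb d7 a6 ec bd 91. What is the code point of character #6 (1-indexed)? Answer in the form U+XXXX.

Offset 0: leading byte 0xE5 = 11100101 → 3-byte char #1 = E5 8B A9.
Offset 3: leading byte 0xC3 = 11000011 → 2-byte char #2 = C3 B5.
Offset 5: leading byte 0x58 = 01011000 → 1-byte char #3 = 58.
Offset 6: leading byte 0xF0 = 11110000 → 4-byte char #4 = F0 9F 99 8B.
Offset 10: leading byte 0xEF = 11101111 → 3-byte char #5 = EF B4 BB.
Offset 13: leading byte 0xD7 = 11010111 → 2-byte char #6 = D7 A6.
Leading byte 0xD7 = 11010111 matches 110xxxxx → 2-byte sequence.
Byte 1: 0xD7 = 11010111, payload 10111 (5 bits).
Byte 2: 0xA6 = 10100110 (10xxxxxx ✓), payload 100110.
Concatenate: 10111100110 = 0x5E6 (11 bits → U+05E6).

U+05E6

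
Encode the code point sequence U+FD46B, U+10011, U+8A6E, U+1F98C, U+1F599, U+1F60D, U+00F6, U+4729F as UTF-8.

U+FD46B: 4-byte form → F3 BD 91 AB.
U+10011: 4-byte form → F0 90 80 91.
U+8A6E: 3-byte form → E8 A9 AE.
U+1F98C: 4-byte form → F0 9F A6 8C.
U+1F599: 4-byte form → F0 9F 96 99.
U+1F60D: 4-byte form → F0 9F 98 8D.
U+00F6: 2-byte form → C3 B6.
U+4729F: 4-byte form → F1 87 8A 9F.
Concatenated (29 bytes): F3 BD 91 AB F0 90 80 91 E8 A9 AE F0 9F A6 8C F0 9F 96 99 F0 9F 98 8D C3 B6 F1 87 8A 9F.

F3 BD 91 AB F0 90 80 91 E8 A9 AE F0 9F A6 8C F0 9F 96 99 F0 9F 98 8D C3 B6 F1 87 8A 9F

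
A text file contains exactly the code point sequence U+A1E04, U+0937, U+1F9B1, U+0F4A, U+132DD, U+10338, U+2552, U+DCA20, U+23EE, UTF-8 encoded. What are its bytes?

F2 A1 B8 84 E0 A4 B7 F0 9F A6 B1 E0 BD 8A F0 93 8B 9D F0 90 8C B8 E2 95 92 F3 9C A8 A0 E2 8F AE

U+A1E04: 4-byte form → F2 A1 B8 84.
U+0937: 3-byte form → E0 A4 B7.
U+1F9B1: 4-byte form → F0 9F A6 B1.
U+0F4A: 3-byte form → E0 BD 8A.
U+132DD: 4-byte form → F0 93 8B 9D.
U+10338: 4-byte form → F0 90 8C B8.
U+2552: 3-byte form → E2 95 92.
U+DCA20: 4-byte form → F3 9C A8 A0.
U+23EE: 3-byte form → E2 8F AE.
Concatenated (32 bytes): F2 A1 B8 84 E0 A4 B7 F0 9F A6 B1 E0 BD 8A F0 93 8B 9D F0 90 8C B8 E2 95 92 F3 9C A8 A0 E2 8F AE.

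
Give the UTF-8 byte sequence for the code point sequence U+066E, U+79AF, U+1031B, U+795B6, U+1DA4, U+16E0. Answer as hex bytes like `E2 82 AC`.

D9 AE E7 A6 AF F0 90 8C 9B F1 B9 96 B6 E1 B6 A4 E1 9B A0

U+066E: 2-byte form → D9 AE.
U+79AF: 3-byte form → E7 A6 AF.
U+1031B: 4-byte form → F0 90 8C 9B.
U+795B6: 4-byte form → F1 B9 96 B6.
U+1DA4: 3-byte form → E1 B6 A4.
U+16E0: 3-byte form → E1 9B A0.
Concatenated (19 bytes): D9 AE E7 A6 AF F0 90 8C 9B F1 B9 96 B6 E1 B6 A4 E1 9B A0.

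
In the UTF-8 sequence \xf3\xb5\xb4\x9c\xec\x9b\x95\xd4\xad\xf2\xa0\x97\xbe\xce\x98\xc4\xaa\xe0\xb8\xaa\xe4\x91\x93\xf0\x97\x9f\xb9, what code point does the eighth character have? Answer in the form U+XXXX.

Offset 0: leading byte 0xF3 = 11110011 → 4-byte char #1 = F3 B5 B4 9C.
Offset 4: leading byte 0xEC = 11101100 → 3-byte char #2 = EC 9B 95.
Offset 7: leading byte 0xD4 = 11010100 → 2-byte char #3 = D4 AD.
Offset 9: leading byte 0xF2 = 11110010 → 4-byte char #4 = F2 A0 97 BE.
Offset 13: leading byte 0xCE = 11001110 → 2-byte char #5 = CE 98.
Offset 15: leading byte 0xC4 = 11000100 → 2-byte char #6 = C4 AA.
Offset 17: leading byte 0xE0 = 11100000 → 3-byte char #7 = E0 B8 AA.
Offset 20: leading byte 0xE4 = 11100100 → 3-byte char #8 = E4 91 93.
Leading byte 0xE4 = 11100100 matches 1110xxxx → 3-byte sequence.
Byte 1: 0xE4 = 11100100, payload 0100 (4 bits).
Byte 2: 0x91 = 10010001 (10xxxxxx ✓), payload 010001.
Byte 3: 0x93 = 10010011 (10xxxxxx ✓), payload 010011.
Concatenate: 0100010001010011 = 0x4453 (16 bits → U+4453).

U+4453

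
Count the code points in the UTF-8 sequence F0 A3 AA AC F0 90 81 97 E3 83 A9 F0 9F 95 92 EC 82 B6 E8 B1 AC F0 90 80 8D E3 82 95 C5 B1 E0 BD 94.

Byte at offset 0: 0xF0 = 11110000 → 4-byte char (#1). Advance 4.
Byte at offset 4: 0xF0 = 11110000 → 4-byte char (#2). Advance 4.
Byte at offset 8: 0xE3 = 11100011 → 3-byte char (#3). Advance 3.
Byte at offset 11: 0xF0 = 11110000 → 4-byte char (#4). Advance 4.
Byte at offset 15: 0xEC = 11101100 → 3-byte char (#5). Advance 3.
Byte at offset 18: 0xE8 = 11101000 → 3-byte char (#6). Advance 3.
Byte at offset 21: 0xF0 = 11110000 → 4-byte char (#7). Advance 4.
Byte at offset 25: 0xE3 = 11100011 → 3-byte char (#8). Advance 3.
Byte at offset 28: 0xC5 = 11000101 → 2-byte char (#9). Advance 2.
Byte at offset 30: 0xE0 = 11100000 → 3-byte char (#10). Advance 3.
Reached end at offset 33 after 10 code points.

10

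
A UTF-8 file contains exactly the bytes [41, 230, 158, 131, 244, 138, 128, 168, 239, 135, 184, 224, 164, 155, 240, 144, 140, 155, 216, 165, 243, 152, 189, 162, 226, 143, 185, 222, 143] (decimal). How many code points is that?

10

Byte at offset 0: 0x29 = 00101001 → 1-byte char (#1). Advance 1.
Byte at offset 1: 0xE6 = 11100110 → 3-byte char (#2). Advance 3.
Byte at offset 4: 0xF4 = 11110100 → 4-byte char (#3). Advance 4.
Byte at offset 8: 0xEF = 11101111 → 3-byte char (#4). Advance 3.
Byte at offset 11: 0xE0 = 11100000 → 3-byte char (#5). Advance 3.
Byte at offset 14: 0xF0 = 11110000 → 4-byte char (#6). Advance 4.
Byte at offset 18: 0xD8 = 11011000 → 2-byte char (#7). Advance 2.
Byte at offset 20: 0xF3 = 11110011 → 4-byte char (#8). Advance 4.
Byte at offset 24: 0xE2 = 11100010 → 3-byte char (#9). Advance 3.
Byte at offset 27: 0xDE = 11011110 → 2-byte char (#10). Advance 2.
Reached end at offset 29 after 10 code points.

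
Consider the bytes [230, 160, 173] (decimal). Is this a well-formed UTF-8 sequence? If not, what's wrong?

Leading byte 0xE6 = 11100110 → 3-byte form.
Continuation bytes 0xA0=10100000, 0xAD=10101101 all match 10xxxxxx.
Decoded value 0x682D is ≥ 0x800 (shortest form) and not a surrogate.

valid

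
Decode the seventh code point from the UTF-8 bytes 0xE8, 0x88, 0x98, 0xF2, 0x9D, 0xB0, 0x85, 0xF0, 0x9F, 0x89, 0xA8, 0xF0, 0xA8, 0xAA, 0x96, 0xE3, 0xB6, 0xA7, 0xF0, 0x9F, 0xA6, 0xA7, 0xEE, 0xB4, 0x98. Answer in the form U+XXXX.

U+ED18

Offset 0: leading byte 0xE8 = 11101000 → 3-byte char #1 = E8 88 98.
Offset 3: leading byte 0xF2 = 11110010 → 4-byte char #2 = F2 9D B0 85.
Offset 7: leading byte 0xF0 = 11110000 → 4-byte char #3 = F0 9F 89 A8.
Offset 11: leading byte 0xF0 = 11110000 → 4-byte char #4 = F0 A8 AA 96.
Offset 15: leading byte 0xE3 = 11100011 → 3-byte char #5 = E3 B6 A7.
Offset 18: leading byte 0xF0 = 11110000 → 4-byte char #6 = F0 9F A6 A7.
Offset 22: leading byte 0xEE = 11101110 → 3-byte char #7 = EE B4 98.
Leading byte 0xEE = 11101110 matches 1110xxxx → 3-byte sequence.
Byte 1: 0xEE = 11101110, payload 1110 (4 bits).
Byte 2: 0xB4 = 10110100 (10xxxxxx ✓), payload 110100.
Byte 3: 0x98 = 10011000 (10xxxxxx ✓), payload 011000.
Concatenate: 1110110100011000 = 0xED18 (16 bits → U+ED18).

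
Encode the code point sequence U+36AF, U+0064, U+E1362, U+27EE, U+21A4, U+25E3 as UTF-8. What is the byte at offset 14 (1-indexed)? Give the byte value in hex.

1-indexed offset 14 is 0-indexed offset 13.
U+36AF → 3-byte form E3 9A AF at offsets 0–2.
U+0064 → 1-byte form 64 at offsets 3–3.
U+E1362 → 4-byte form F3 A1 8D A2 at offsets 4–7.
U+27EE → 3-byte form E2 9F AE at offsets 8–10.
U+21A4 → 3-byte form E2 86 A4 at offsets 11–13.
Offset 13 falls in char 5's range; it's byte 3 of E2 86 A4 = 0xA4.

0xA4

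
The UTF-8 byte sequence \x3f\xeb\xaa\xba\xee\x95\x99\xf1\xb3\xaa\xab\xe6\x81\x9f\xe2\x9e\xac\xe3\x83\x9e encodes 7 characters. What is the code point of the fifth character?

Offset 0: leading byte 0x3F = 00111111 → 1-byte char #1 = 3F.
Offset 1: leading byte 0xEB = 11101011 → 3-byte char #2 = EB AA BA.
Offset 4: leading byte 0xEE = 11101110 → 3-byte char #3 = EE 95 99.
Offset 7: leading byte 0xF1 = 11110001 → 4-byte char #4 = F1 B3 AA AB.
Offset 11: leading byte 0xE6 = 11100110 → 3-byte char #5 = E6 81 9F.
Leading byte 0xE6 = 11100110 matches 1110xxxx → 3-byte sequence.
Byte 1: 0xE6 = 11100110, payload 0110 (4 bits).
Byte 2: 0x81 = 10000001 (10xxxxxx ✓), payload 000001.
Byte 3: 0x9F = 10011111 (10xxxxxx ✓), payload 011111.
Concatenate: 0110000001011111 = 0x605F (16 bits → U+605F).

U+605F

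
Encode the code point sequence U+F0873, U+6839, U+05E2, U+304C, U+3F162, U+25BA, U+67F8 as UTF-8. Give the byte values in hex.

F3 B0 A1 B3 E6 A0 B9 D7 A2 E3 81 8C F0 BF 85 A2 E2 96 BA E6 9F B8

U+F0873: 4-byte form → F3 B0 A1 B3.
U+6839: 3-byte form → E6 A0 B9.
U+05E2: 2-byte form → D7 A2.
U+304C: 3-byte form → E3 81 8C.
U+3F162: 4-byte form → F0 BF 85 A2.
U+25BA: 3-byte form → E2 96 BA.
U+67F8: 3-byte form → E6 9F B8.
Concatenated (22 bytes): F3 B0 A1 B3 E6 A0 B9 D7 A2 E3 81 8C F0 BF 85 A2 E2 96 BA E6 9F B8.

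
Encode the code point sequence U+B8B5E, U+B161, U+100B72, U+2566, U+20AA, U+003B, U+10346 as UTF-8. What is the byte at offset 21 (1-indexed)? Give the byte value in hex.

1-indexed offset 21 is 0-indexed offset 20.
U+B8B5E → 4-byte form F2 B8 AD 9E at offsets 0–3.
U+B161 → 3-byte form EB 85 A1 at offsets 4–6.
U+100B72 → 4-byte form F4 80 AD B2 at offsets 7–10.
U+2566 → 3-byte form E2 95 A6 at offsets 11–13.
U+20AA → 3-byte form E2 82 AA at offsets 14–16.
U+003B → 1-byte form 3B at offsets 17–17.
U+10346 → 4-byte form F0 90 8D 86 at offsets 18–21.
Offset 20 falls in char 7's range; it's byte 3 of F0 90 8D 86 = 0x8D.

0x8D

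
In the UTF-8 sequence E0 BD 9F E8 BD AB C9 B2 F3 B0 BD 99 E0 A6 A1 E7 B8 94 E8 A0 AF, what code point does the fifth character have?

Offset 0: leading byte 0xE0 = 11100000 → 3-byte char #1 = E0 BD 9F.
Offset 3: leading byte 0xE8 = 11101000 → 3-byte char #2 = E8 BD AB.
Offset 6: leading byte 0xC9 = 11001001 → 2-byte char #3 = C9 B2.
Offset 8: leading byte 0xF3 = 11110011 → 4-byte char #4 = F3 B0 BD 99.
Offset 12: leading byte 0xE0 = 11100000 → 3-byte char #5 = E0 A6 A1.
Leading byte 0xE0 = 11100000 matches 1110xxxx → 3-byte sequence.
Byte 1: 0xE0 = 11100000, payload 0000 (4 bits).
Byte 2: 0xA6 = 10100110 (10xxxxxx ✓), payload 100110.
Byte 3: 0xA1 = 10100001 (10xxxxxx ✓), payload 100001.
Concatenate: 0000100110100001 = 0x9A1 (16 bits → U+09A1).

U+09A1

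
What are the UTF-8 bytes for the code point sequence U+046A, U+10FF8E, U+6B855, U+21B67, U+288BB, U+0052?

U+046A: 2-byte form → D1 AA.
U+10FF8E: 4-byte form → F4 8F BE 8E.
U+6B855: 4-byte form → F1 AB A1 95.
U+21B67: 4-byte form → F0 A1 AD A7.
U+288BB: 4-byte form → F0 A8 A2 BB.
U+0052: 1-byte form → 52.
Concatenated (19 bytes): D1 AA F4 8F BE 8E F1 AB A1 95 F0 A1 AD A7 F0 A8 A2 BB 52.

D1 AA F4 8F BE 8E F1 AB A1 95 F0 A1 AD A7 F0 A8 A2 BB 52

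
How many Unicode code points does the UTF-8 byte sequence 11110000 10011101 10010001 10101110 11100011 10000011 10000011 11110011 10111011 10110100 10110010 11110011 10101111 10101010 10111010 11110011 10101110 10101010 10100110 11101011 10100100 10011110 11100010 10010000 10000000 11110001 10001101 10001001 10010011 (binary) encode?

8

Byte at offset 0: 0xF0 = 11110000 → 4-byte char (#1). Advance 4.
Byte at offset 4: 0xE3 = 11100011 → 3-byte char (#2). Advance 3.
Byte at offset 7: 0xF3 = 11110011 → 4-byte char (#3). Advance 4.
Byte at offset 11: 0xF3 = 11110011 → 4-byte char (#4). Advance 4.
Byte at offset 15: 0xF3 = 11110011 → 4-byte char (#5). Advance 4.
Byte at offset 19: 0xEB = 11101011 → 3-byte char (#6). Advance 3.
Byte at offset 22: 0xE2 = 11100010 → 3-byte char (#7). Advance 3.
Byte at offset 25: 0xF1 = 11110001 → 4-byte char (#8). Advance 4.
Reached end at offset 29 after 8 code points.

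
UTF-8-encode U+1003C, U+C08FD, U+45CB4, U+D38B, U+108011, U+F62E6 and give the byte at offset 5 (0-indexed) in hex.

U+1003C → 4-byte form F0 90 80 BC at offsets 0–3.
U+C08FD → 4-byte form F3 80 A3 BD at offsets 4–7.
Offset 5 falls in char 2's range; it's byte 2 of F3 80 A3 BD = 0x80.

0x80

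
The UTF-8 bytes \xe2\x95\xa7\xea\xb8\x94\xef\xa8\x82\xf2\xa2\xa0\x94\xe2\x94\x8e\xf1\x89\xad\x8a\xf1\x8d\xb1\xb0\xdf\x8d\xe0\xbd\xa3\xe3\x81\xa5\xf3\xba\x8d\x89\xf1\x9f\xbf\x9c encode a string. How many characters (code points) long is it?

12

Byte at offset 0: 0xE2 = 11100010 → 3-byte char (#1). Advance 3.
Byte at offset 3: 0xEA = 11101010 → 3-byte char (#2). Advance 3.
Byte at offset 6: 0xEF = 11101111 → 3-byte char (#3). Advance 3.
Byte at offset 9: 0xF2 = 11110010 → 4-byte char (#4). Advance 4.
Byte at offset 13: 0xE2 = 11100010 → 3-byte char (#5). Advance 3.
Byte at offset 16: 0xF1 = 11110001 → 4-byte char (#6). Advance 4.
Byte at offset 20: 0xF1 = 11110001 → 4-byte char (#7). Advance 4.
Byte at offset 24: 0xDF = 11011111 → 2-byte char (#8). Advance 2.
Byte at offset 26: 0xE0 = 11100000 → 3-byte char (#9). Advance 3.
Byte at offset 29: 0xE3 = 11100011 → 3-byte char (#10). Advance 3.
Byte at offset 32: 0xF3 = 11110011 → 4-byte char (#11). Advance 4.
Byte at offset 36: 0xF1 = 11110001 → 4-byte char (#12). Advance 4.
Reached end at offset 40 after 12 code points.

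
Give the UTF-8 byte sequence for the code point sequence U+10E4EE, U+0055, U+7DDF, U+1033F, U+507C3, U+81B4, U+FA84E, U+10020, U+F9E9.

U+10E4EE: 4-byte form → F4 8E 93 AE.
U+0055: 1-byte form → 55.
U+7DDF: 3-byte form → E7 B7 9F.
U+1033F: 4-byte form → F0 90 8C BF.
U+507C3: 4-byte form → F1 90 9F 83.
U+81B4: 3-byte form → E8 86 B4.
U+FA84E: 4-byte form → F3 BA A1 8E.
U+10020: 4-byte form → F0 90 80 A0.
U+F9E9: 3-byte form → EF A7 A9.
Concatenated (30 bytes): F4 8E 93 AE 55 E7 B7 9F F0 90 8C BF F1 90 9F 83 E8 86 B4 F3 BA A1 8E F0 90 80 A0 EF A7 A9.

F4 8E 93 AE 55 E7 B7 9F F0 90 8C BF F1 90 9F 83 E8 86 B4 F3 BA A1 8E F0 90 80 A0 EF A7 A9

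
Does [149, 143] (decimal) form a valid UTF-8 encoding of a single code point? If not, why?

invalid (continuation byte with no leading byte)

Byte 0x95 = 10010101 has the form 10xxxxxx — a continuation byte — but there is no preceding leading byte.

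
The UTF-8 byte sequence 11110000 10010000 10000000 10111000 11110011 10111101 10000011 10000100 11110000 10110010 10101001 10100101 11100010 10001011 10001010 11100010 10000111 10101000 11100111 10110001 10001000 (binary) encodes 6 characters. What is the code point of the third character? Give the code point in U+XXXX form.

Offset 0: leading byte 0xF0 = 11110000 → 4-byte char #1 = F0 90 80 B8.
Offset 4: leading byte 0xF3 = 11110011 → 4-byte char #2 = F3 BD 83 84.
Offset 8: leading byte 0xF0 = 11110000 → 4-byte char #3 = F0 B2 A9 A5.
Leading byte 0xF0 = 11110000 matches 11110xxx → 4-byte sequence.
Byte 1: 0xF0 = 11110000, payload 000 (3 bits).
Byte 2: 0xB2 = 10110010 (10xxxxxx ✓), payload 110010.
Byte 3: 0xA9 = 10101001 (10xxxxxx ✓), payload 101001.
Byte 4: 0xA5 = 10100101 (10xxxxxx ✓), payload 100101.
Concatenate: 000110010101001100101 = 0x32A65 (21 bits → U+32A65).

U+32A65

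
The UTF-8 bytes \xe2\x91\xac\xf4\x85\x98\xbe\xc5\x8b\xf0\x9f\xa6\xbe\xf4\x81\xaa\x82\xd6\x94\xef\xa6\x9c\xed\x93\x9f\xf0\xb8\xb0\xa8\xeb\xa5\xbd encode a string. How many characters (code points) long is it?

Byte at offset 0: 0xE2 = 11100010 → 3-byte char (#1). Advance 3.
Byte at offset 3: 0xF4 = 11110100 → 4-byte char (#2). Advance 4.
Byte at offset 7: 0xC5 = 11000101 → 2-byte char (#3). Advance 2.
Byte at offset 9: 0xF0 = 11110000 → 4-byte char (#4). Advance 4.
Byte at offset 13: 0xF4 = 11110100 → 4-byte char (#5). Advance 4.
Byte at offset 17: 0xD6 = 11010110 → 2-byte char (#6). Advance 2.
Byte at offset 19: 0xEF = 11101111 → 3-byte char (#7). Advance 3.
Byte at offset 22: 0xED = 11101101 → 3-byte char (#8). Advance 3.
Byte at offset 25: 0xF0 = 11110000 → 4-byte char (#9). Advance 4.
Byte at offset 29: 0xEB = 11101011 → 3-byte char (#10). Advance 3.
Reached end at offset 32 after 10 code points.

10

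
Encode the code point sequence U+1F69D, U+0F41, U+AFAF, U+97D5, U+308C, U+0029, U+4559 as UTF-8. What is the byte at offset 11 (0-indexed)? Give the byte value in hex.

0x9F

U+1F69D → 4-byte form F0 9F 9A 9D at offsets 0–3.
U+0F41 → 3-byte form E0 BD 81 at offsets 4–6.
U+AFAF → 3-byte form EA BE AF at offsets 7–9.
U+97D5 → 3-byte form E9 9F 95 at offsets 10–12.
Offset 11 falls in char 4's range; it's byte 2 of E9 9F 95 = 0x9F.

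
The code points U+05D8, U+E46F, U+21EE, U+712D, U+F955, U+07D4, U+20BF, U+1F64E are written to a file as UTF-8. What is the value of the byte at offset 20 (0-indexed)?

0x9F

U+05D8 → 2-byte form D7 98 at offsets 0–1.
U+E46F → 3-byte form EE 91 AF at offsets 2–4.
U+21EE → 3-byte form E2 87 AE at offsets 5–7.
U+712D → 3-byte form E7 84 AD at offsets 8–10.
U+F955 → 3-byte form EF A5 95 at offsets 11–13.
U+07D4 → 2-byte form DF 94 at offsets 14–15.
U+20BF → 3-byte form E2 82 BF at offsets 16–18.
U+1F64E → 4-byte form F0 9F 99 8E at offsets 19–22.
Offset 20 falls in char 8's range; it's byte 2 of F0 9F 99 8E = 0x9F.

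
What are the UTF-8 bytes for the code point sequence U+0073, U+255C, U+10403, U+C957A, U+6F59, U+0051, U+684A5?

U+0073: 1-byte form → 73.
U+255C: 3-byte form → E2 95 9C.
U+10403: 4-byte form → F0 90 90 83.
U+C957A: 4-byte form → F3 89 95 BA.
U+6F59: 3-byte form → E6 BD 99.
U+0051: 1-byte form → 51.
U+684A5: 4-byte form → F1 A8 92 A5.
Concatenated (20 bytes): 73 E2 95 9C F0 90 90 83 F3 89 95 BA E6 BD 99 51 F1 A8 92 A5.

73 E2 95 9C F0 90 90 83 F3 89 95 BA E6 BD 99 51 F1 A8 92 A5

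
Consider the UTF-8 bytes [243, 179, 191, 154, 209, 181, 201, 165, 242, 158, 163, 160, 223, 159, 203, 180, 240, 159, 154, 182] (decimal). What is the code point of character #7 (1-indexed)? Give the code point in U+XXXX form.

Offset 0: leading byte 0xF3 = 11110011 → 4-byte char #1 = F3 B3 BF 9A.
Offset 4: leading byte 0xD1 = 11010001 → 2-byte char #2 = D1 B5.
Offset 6: leading byte 0xC9 = 11001001 → 2-byte char #3 = C9 A5.
Offset 8: leading byte 0xF2 = 11110010 → 4-byte char #4 = F2 9E A3 A0.
Offset 12: leading byte 0xDF = 11011111 → 2-byte char #5 = DF 9F.
Offset 14: leading byte 0xCB = 11001011 → 2-byte char #6 = CB B4.
Offset 16: leading byte 0xF0 = 11110000 → 4-byte char #7 = F0 9F 9A B6.
Leading byte 0xF0 = 11110000 matches 11110xxx → 4-byte sequence.
Byte 1: 0xF0 = 11110000, payload 000 (3 bits).
Byte 2: 0x9F = 10011111 (10xxxxxx ✓), payload 011111.
Byte 3: 0x9A = 10011010 (10xxxxxx ✓), payload 011010.
Byte 4: 0xB6 = 10110110 (10xxxxxx ✓), payload 110110.
Concatenate: 000011111011010110110 = 0x1F6B6 (21 bits → U+1F6B6).

U+1F6B6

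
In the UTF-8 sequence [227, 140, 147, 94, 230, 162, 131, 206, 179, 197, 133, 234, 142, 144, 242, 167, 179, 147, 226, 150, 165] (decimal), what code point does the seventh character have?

U+A7CD3

Offset 0: leading byte 0xE3 = 11100011 → 3-byte char #1 = E3 8C 93.
Offset 3: leading byte 0x5E = 01011110 → 1-byte char #2 = 5E.
Offset 4: leading byte 0xE6 = 11100110 → 3-byte char #3 = E6 A2 83.
Offset 7: leading byte 0xCE = 11001110 → 2-byte char #4 = CE B3.
Offset 9: leading byte 0xC5 = 11000101 → 2-byte char #5 = C5 85.
Offset 11: leading byte 0xEA = 11101010 → 3-byte char #6 = EA 8E 90.
Offset 14: leading byte 0xF2 = 11110010 → 4-byte char #7 = F2 A7 B3 93.
Leading byte 0xF2 = 11110010 matches 11110xxx → 4-byte sequence.
Byte 1: 0xF2 = 11110010, payload 010 (3 bits).
Byte 2: 0xA7 = 10100111 (10xxxxxx ✓), payload 100111.
Byte 3: 0xB3 = 10110011 (10xxxxxx ✓), payload 110011.
Byte 4: 0x93 = 10010011 (10xxxxxx ✓), payload 010011.
Concatenate: 010100111110011010011 = 0xA7CD3 (21 bits → U+A7CD3).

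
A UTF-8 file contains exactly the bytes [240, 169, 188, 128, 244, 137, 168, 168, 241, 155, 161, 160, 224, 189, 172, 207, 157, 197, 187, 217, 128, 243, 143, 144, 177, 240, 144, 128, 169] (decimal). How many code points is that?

9

Byte at offset 0: 0xF0 = 11110000 → 4-byte char (#1). Advance 4.
Byte at offset 4: 0xF4 = 11110100 → 4-byte char (#2). Advance 4.
Byte at offset 8: 0xF1 = 11110001 → 4-byte char (#3). Advance 4.
Byte at offset 12: 0xE0 = 11100000 → 3-byte char (#4). Advance 3.
Byte at offset 15: 0xCF = 11001111 → 2-byte char (#5). Advance 2.
Byte at offset 17: 0xC5 = 11000101 → 2-byte char (#6). Advance 2.
Byte at offset 19: 0xD9 = 11011001 → 2-byte char (#7). Advance 2.
Byte at offset 21: 0xF3 = 11110011 → 4-byte char (#8). Advance 4.
Byte at offset 25: 0xF0 = 11110000 → 4-byte char (#9). Advance 4.
Reached end at offset 29 after 9 code points.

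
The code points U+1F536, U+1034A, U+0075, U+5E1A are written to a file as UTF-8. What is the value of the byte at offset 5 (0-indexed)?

0x90

U+1F536 → 4-byte form F0 9F 94 B6 at offsets 0–3.
U+1034A → 4-byte form F0 90 8D 8A at offsets 4–7.
Offset 5 falls in char 2's range; it's byte 2 of F0 90 8D 8A = 0x90.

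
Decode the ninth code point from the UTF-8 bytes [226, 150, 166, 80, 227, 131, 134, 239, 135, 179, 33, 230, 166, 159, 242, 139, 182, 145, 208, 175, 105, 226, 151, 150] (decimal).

U+0069

Offset 0: leading byte 0xE2 = 11100010 → 3-byte char #1 = E2 96 A6.
Offset 3: leading byte 0x50 = 01010000 → 1-byte char #2 = 50.
Offset 4: leading byte 0xE3 = 11100011 → 3-byte char #3 = E3 83 86.
Offset 7: leading byte 0xEF = 11101111 → 3-byte char #4 = EF 87 B3.
Offset 10: leading byte 0x21 = 00100001 → 1-byte char #5 = 21.
Offset 11: leading byte 0xE6 = 11100110 → 3-byte char #6 = E6 A6 9F.
Offset 14: leading byte 0xF2 = 11110010 → 4-byte char #7 = F2 8B B6 91.
Offset 18: leading byte 0xD0 = 11010000 → 2-byte char #8 = D0 AF.
Offset 20: leading byte 0x69 = 01101001 → 1-byte char #9 = 69.
Leading byte 0x69 = 01101001 matches 0xxxxxxx → 1-byte sequence.
Byte 1: 0x69 = 01101001, payload 1101001 (7 bits).
Concatenate: 1101001 = 0x69 (7 bits → U+0069).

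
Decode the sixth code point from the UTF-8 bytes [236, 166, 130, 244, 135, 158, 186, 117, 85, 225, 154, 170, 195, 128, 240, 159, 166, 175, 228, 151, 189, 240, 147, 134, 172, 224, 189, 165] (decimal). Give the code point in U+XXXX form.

U+00C0

Offset 0: leading byte 0xEC = 11101100 → 3-byte char #1 = EC A6 82.
Offset 3: leading byte 0xF4 = 11110100 → 4-byte char #2 = F4 87 9E BA.
Offset 7: leading byte 0x75 = 01110101 → 1-byte char #3 = 75.
Offset 8: leading byte 0x55 = 01010101 → 1-byte char #4 = 55.
Offset 9: leading byte 0xE1 = 11100001 → 3-byte char #5 = E1 9A AA.
Offset 12: leading byte 0xC3 = 11000011 → 2-byte char #6 = C3 80.
Leading byte 0xC3 = 11000011 matches 110xxxxx → 2-byte sequence.
Byte 1: 0xC3 = 11000011, payload 00011 (5 bits).
Byte 2: 0x80 = 10000000 (10xxxxxx ✓), payload 000000.
Concatenate: 00011000000 = 0xC0 (11 bits → U+00C0).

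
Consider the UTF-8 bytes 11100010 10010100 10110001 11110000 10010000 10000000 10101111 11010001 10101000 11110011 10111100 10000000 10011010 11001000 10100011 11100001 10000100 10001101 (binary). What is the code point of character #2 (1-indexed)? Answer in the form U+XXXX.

Offset 0: leading byte 0xE2 = 11100010 → 3-byte char #1 = E2 94 B1.
Offset 3: leading byte 0xF0 = 11110000 → 4-byte char #2 = F0 90 80 AF.
Leading byte 0xF0 = 11110000 matches 11110xxx → 4-byte sequence.
Byte 1: 0xF0 = 11110000, payload 000 (3 bits).
Byte 2: 0x90 = 10010000 (10xxxxxx ✓), payload 010000.
Byte 3: 0x80 = 10000000 (10xxxxxx ✓), payload 000000.
Byte 4: 0xAF = 10101111 (10xxxxxx ✓), payload 101111.
Concatenate: 000010000000000101111 = 0x1002F (21 bits → U+1002F).

U+1002F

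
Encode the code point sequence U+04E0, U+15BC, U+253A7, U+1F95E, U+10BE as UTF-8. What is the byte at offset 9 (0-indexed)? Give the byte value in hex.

0xF0

U+04E0 → 2-byte form D3 A0 at offsets 0–1.
U+15BC → 3-byte form E1 96 BC at offsets 2–4.
U+253A7 → 4-byte form F0 A5 8E A7 at offsets 5–8.
U+1F95E → 4-byte form F0 9F A5 9E at offsets 9–12.
Offset 9 falls in char 4's range; it's byte 1 of F0 9F A5 9E = 0xF0.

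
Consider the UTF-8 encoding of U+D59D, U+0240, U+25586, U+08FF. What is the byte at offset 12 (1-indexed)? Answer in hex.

0xBF

1-indexed offset 12 is 0-indexed offset 11.
U+D59D → 3-byte form ED 96 9D at offsets 0–2.
U+0240 → 2-byte form C9 80 at offsets 3–4.
U+25586 → 4-byte form F0 A5 96 86 at offsets 5–8.
U+08FF → 3-byte form E0 A3 BF at offsets 9–11.
Offset 11 falls in char 4's range; it's byte 3 of E0 A3 BF = 0xBF.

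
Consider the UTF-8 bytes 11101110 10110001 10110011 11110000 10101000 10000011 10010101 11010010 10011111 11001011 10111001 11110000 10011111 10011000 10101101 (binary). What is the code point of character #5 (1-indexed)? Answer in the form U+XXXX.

U+1F62D

Offset 0: leading byte 0xEE = 11101110 → 3-byte char #1 = EE B1 B3.
Offset 3: leading byte 0xF0 = 11110000 → 4-byte char #2 = F0 A8 83 95.
Offset 7: leading byte 0xD2 = 11010010 → 2-byte char #3 = D2 9F.
Offset 9: leading byte 0xCB = 11001011 → 2-byte char #4 = CB B9.
Offset 11: leading byte 0xF0 = 11110000 → 4-byte char #5 = F0 9F 98 AD.
Leading byte 0xF0 = 11110000 matches 11110xxx → 4-byte sequence.
Byte 1: 0xF0 = 11110000, payload 000 (3 bits).
Byte 2: 0x9F = 10011111 (10xxxxxx ✓), payload 011111.
Byte 3: 0x98 = 10011000 (10xxxxxx ✓), payload 011000.
Byte 4: 0xAD = 10101101 (10xxxxxx ✓), payload 101101.
Concatenate: 000011111011000101101 = 0x1F62D (21 bits → U+1F62D).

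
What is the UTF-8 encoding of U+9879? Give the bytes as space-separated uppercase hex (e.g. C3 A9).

E9 A1 B9

U+9879 = 0x9879 = 39033 decimal. In range U+0800–U+FFFF → 3-byte form: 1110xxxx 10xxxxxx 10xxxxxx.
Binary (16 bits): 1001100001111001.
Split 4+6+6: 1001 | 100001 | 111001.
Byte 1: 11101001 = 0xE9.
Byte 2: 10100001 = 0xA1.
Byte 3: 10111001 = 0xB9.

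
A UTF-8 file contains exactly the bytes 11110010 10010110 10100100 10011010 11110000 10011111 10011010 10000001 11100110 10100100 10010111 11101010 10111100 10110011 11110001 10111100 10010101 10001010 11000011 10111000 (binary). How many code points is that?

6

Byte at offset 0: 0xF2 = 11110010 → 4-byte char (#1). Advance 4.
Byte at offset 4: 0xF0 = 11110000 → 4-byte char (#2). Advance 4.
Byte at offset 8: 0xE6 = 11100110 → 3-byte char (#3). Advance 3.
Byte at offset 11: 0xEA = 11101010 → 3-byte char (#4). Advance 3.
Byte at offset 14: 0xF1 = 11110001 → 4-byte char (#5). Advance 4.
Byte at offset 18: 0xC3 = 11000011 → 2-byte char (#6). Advance 2.
Reached end at offset 20 after 6 code points.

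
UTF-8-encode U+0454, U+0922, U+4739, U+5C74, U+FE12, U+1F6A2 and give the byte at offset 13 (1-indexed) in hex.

1-indexed offset 13 is 0-indexed offset 12.
U+0454 → 2-byte form D1 94 at offsets 0–1.
U+0922 → 3-byte form E0 A4 A2 at offsets 2–4.
U+4739 → 3-byte form E4 9C B9 at offsets 5–7.
U+5C74 → 3-byte form E5 B1 B4 at offsets 8–10.
U+FE12 → 3-byte form EF B8 92 at offsets 11–13.
Offset 12 falls in char 5's range; it's byte 2 of EF B8 92 = 0xB8.

0xB8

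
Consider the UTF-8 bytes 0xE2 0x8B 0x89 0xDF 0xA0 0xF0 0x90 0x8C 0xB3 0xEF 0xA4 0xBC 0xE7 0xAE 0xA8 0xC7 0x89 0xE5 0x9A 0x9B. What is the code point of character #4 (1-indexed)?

Offset 0: leading byte 0xE2 = 11100010 → 3-byte char #1 = E2 8B 89.
Offset 3: leading byte 0xDF = 11011111 → 2-byte char #2 = DF A0.
Offset 5: leading byte 0xF0 = 11110000 → 4-byte char #3 = F0 90 8C B3.
Offset 9: leading byte 0xEF = 11101111 → 3-byte char #4 = EF A4 BC.
Leading byte 0xEF = 11101111 matches 1110xxxx → 3-byte sequence.
Byte 1: 0xEF = 11101111, payload 1111 (4 bits).
Byte 2: 0xA4 = 10100100 (10xxxxxx ✓), payload 100100.
Byte 3: 0xBC = 10111100 (10xxxxxx ✓), payload 111100.
Concatenate: 1111100100111100 = 0xF93C (16 bits → U+F93C).

U+F93C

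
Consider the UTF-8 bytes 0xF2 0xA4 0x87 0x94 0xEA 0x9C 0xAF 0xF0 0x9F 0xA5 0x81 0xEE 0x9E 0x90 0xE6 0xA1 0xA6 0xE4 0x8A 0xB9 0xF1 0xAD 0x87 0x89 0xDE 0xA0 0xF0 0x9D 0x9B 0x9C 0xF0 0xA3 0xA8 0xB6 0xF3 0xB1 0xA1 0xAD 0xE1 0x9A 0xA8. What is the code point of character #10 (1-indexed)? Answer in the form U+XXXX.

U+23A36

Offset 0: leading byte 0xF2 = 11110010 → 4-byte char #1 = F2 A4 87 94.
Offset 4: leading byte 0xEA = 11101010 → 3-byte char #2 = EA 9C AF.
Offset 7: leading byte 0xF0 = 11110000 → 4-byte char #3 = F0 9F A5 81.
Offset 11: leading byte 0xEE = 11101110 → 3-byte char #4 = EE 9E 90.
Offset 14: leading byte 0xE6 = 11100110 → 3-byte char #5 = E6 A1 A6.
Offset 17: leading byte 0xE4 = 11100100 → 3-byte char #6 = E4 8A B9.
Offset 20: leading byte 0xF1 = 11110001 → 4-byte char #7 = F1 AD 87 89.
Offset 24: leading byte 0xDE = 11011110 → 2-byte char #8 = DE A0.
Offset 26: leading byte 0xF0 = 11110000 → 4-byte char #9 = F0 9D 9B 9C.
Offset 30: leading byte 0xF0 = 11110000 → 4-byte char #10 = F0 A3 A8 B6.
Leading byte 0xF0 = 11110000 matches 11110xxx → 4-byte sequence.
Byte 1: 0xF0 = 11110000, payload 000 (3 bits).
Byte 2: 0xA3 = 10100011 (10xxxxxx ✓), payload 100011.
Byte 3: 0xA8 = 10101000 (10xxxxxx ✓), payload 101000.
Byte 4: 0xB6 = 10110110 (10xxxxxx ✓), payload 110110.
Concatenate: 000100011101000110110 = 0x23A36 (21 bits → U+23A36).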